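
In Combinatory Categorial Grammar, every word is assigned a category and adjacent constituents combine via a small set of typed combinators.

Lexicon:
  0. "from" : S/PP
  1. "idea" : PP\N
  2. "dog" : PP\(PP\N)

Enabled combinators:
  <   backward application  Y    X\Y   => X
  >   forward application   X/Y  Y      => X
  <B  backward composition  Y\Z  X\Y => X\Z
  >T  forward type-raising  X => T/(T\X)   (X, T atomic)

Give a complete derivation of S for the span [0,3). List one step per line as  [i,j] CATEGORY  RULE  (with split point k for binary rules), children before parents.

[0,1] S/PP  lex  "from"
[1,2] PP\N  lex  "idea"
[2,3] PP\(PP\N)  lex  "dog"
[1,3] PP  <  k=2
[0,3] S  >  k=1

[0,3] S   >
  [0,1] "from" : S/PP
  [1,3] PP   <
    [1,2] "idea" : PP\N
    [2,3] "dog" : PP\(PP\N)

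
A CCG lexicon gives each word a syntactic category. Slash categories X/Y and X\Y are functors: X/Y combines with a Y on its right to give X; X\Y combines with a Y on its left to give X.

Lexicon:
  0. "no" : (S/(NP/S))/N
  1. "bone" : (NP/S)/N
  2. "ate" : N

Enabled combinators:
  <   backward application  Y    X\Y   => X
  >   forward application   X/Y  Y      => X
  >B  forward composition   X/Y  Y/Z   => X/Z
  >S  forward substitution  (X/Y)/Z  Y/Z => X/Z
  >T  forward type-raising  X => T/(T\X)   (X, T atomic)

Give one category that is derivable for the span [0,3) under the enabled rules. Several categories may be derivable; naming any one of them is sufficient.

S

[0,3] S   >
  [0,2] S/N   >S
    [0,1] "no" : (S/(NP/S))/N
    [1,2] "bone" : (NP/S)/N
  [2,3] "ate" : N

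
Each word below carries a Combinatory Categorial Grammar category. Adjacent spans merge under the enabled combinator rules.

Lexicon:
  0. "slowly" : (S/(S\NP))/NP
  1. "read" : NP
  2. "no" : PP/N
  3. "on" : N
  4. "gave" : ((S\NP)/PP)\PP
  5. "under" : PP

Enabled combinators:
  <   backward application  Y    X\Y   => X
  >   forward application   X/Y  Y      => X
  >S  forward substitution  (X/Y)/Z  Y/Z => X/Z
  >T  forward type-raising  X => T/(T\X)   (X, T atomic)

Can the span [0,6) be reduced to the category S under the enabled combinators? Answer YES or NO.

[0,6] S   >
  [0,2] S/(S\NP)   >
    [0,1] "slowly" : (S/(S\NP))/NP
    [1,2] "read" : NP
  [2,6] S\NP   >
    [2,5] (S\NP)/PP   <
      [2,4] PP   >
        [2,3] "no" : PP/N
        [3,4] "on" : N
      [4,5] "gave" : ((S\NP)/PP)\PP
    [5,6] "under" : PP

YES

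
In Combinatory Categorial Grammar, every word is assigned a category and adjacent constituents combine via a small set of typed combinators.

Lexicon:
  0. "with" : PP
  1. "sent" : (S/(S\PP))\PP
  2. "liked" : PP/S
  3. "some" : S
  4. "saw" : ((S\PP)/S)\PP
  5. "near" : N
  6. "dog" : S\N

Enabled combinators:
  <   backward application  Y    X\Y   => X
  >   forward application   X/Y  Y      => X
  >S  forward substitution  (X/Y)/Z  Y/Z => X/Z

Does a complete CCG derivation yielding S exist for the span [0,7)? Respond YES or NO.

[0,7] S   >
  [0,2] S/(S\PP)   <
    [0,1] "with" : PP
    [1,2] "sent" : (S/(S\PP))\PP
  [2,7] S\PP   >
    [2,5] (S\PP)/S   <
      [2,4] PP   >
        [2,3] "liked" : PP/S
        [3,4] "some" : S
      [4,5] "saw" : ((S\PP)/S)\PP
    [5,7] S   <
      [5,6] "near" : N
      [6,7] "dog" : S\N

YES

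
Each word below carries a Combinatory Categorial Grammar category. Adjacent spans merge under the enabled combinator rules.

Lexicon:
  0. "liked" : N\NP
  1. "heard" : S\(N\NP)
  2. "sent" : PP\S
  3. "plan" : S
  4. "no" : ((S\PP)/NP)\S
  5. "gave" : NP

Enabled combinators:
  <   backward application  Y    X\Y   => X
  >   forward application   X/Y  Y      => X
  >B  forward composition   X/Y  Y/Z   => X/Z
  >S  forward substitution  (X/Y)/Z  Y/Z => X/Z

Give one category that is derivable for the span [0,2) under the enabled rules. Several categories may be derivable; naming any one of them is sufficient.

S

[0,6] S   <
  [0,3] PP   <
    [0,2] S   <
      [0,1] "liked" : N\NP
      [1,2] "heard" : S\(N\NP)
    [2,3] "sent" : PP\S
  [3,6] S\PP   >
    [3,5] (S\PP)/NP   <
      [3,4] "plan" : S
      [4,5] "no" : ((S\PP)/NP)\S
    [5,6] "gave" : NP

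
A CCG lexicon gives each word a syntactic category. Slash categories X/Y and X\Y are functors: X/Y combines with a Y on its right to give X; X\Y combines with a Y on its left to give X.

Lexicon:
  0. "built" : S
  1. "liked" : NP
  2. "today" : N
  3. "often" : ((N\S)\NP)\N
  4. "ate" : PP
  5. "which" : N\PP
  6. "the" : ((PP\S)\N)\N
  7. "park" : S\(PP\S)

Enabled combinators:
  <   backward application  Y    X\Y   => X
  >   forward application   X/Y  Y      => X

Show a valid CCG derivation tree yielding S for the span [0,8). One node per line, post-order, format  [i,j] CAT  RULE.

[0,1] S  lex  "built"
[1,2] NP  lex  "liked"
[2,3] N  lex  "today"
[3,4] ((N\S)\NP)\N  lex  "often"
[2,4] (N\S)\NP  <  k=3
[1,4] N\S  <  k=2
[0,4] N  <  k=1
[4,5] PP  lex  "ate"
[5,6] N\PP  lex  "which"
[4,6] N  <  k=5
[6,7] ((PP\S)\N)\N  lex  "the"
[4,7] (PP\S)\N  <  k=6
[0,7] PP\S  <  k=4
[7,8] S\(PP\S)  lex  "park"
[0,8] S  <  k=7

[0,8] S   <
  [0,7] PP\S   <
    [0,4] N   <
      [0,1] "built" : S
      [1,4] N\S   <
        [1,2] "liked" : NP
        [2,4] (N\S)\NP   <
          [2,3] "today" : N
          [3,4] "often" : ((N\S)\NP)\N
    [4,7] (PP\S)\N   <
      [4,6] N   <
        [4,5] "ate" : PP
        [5,6] "which" : N\PP
      [6,7] "the" : ((PP\S)\N)\N
  [7,8] "park" : S\(PP\S)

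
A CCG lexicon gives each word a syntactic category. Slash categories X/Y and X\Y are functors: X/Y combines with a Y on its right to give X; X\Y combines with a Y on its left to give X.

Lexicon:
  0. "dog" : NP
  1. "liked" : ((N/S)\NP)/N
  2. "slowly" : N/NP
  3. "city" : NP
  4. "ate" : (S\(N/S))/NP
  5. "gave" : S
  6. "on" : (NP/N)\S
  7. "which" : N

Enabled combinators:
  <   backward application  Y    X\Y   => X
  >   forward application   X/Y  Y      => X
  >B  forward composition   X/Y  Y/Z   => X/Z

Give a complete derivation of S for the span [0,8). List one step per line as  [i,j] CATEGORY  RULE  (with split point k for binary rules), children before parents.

[0,1] NP  lex  "dog"
[1,2] ((N/S)\NP)/N  lex  "liked"
[2,3] N/NP  lex  "slowly"
[3,4] NP  lex  "city"
[2,4] N  >  k=3
[1,4] (N/S)\NP  >  k=2
[0,4] N/S  <  k=1
[4,5] (S\(N/S))/NP  lex  "ate"
[5,6] S  lex  "gave"
[6,7] (NP/N)\S  lex  "on"
[5,7] NP/N  <  k=6
[7,8] N  lex  "which"
[5,8] NP  >  k=7
[4,8] S\(N/S)  >  k=5
[0,8] S  <  k=4

[0,8] S   <
  [0,4] N/S   <
    [0,1] "dog" : NP
    [1,4] (N/S)\NP   >
      [1,2] "liked" : ((N/S)\NP)/N
      [2,4] N   >
        [2,3] "slowly" : N/NP
        [3,4] "city" : NP
  [4,8] S\(N/S)   >
    [4,5] "ate" : (S\(N/S))/NP
    [5,8] NP   >
      [5,7] NP/N   <
        [5,6] "gave" : S
        [6,7] "on" : (NP/N)\S
      [7,8] "which" : N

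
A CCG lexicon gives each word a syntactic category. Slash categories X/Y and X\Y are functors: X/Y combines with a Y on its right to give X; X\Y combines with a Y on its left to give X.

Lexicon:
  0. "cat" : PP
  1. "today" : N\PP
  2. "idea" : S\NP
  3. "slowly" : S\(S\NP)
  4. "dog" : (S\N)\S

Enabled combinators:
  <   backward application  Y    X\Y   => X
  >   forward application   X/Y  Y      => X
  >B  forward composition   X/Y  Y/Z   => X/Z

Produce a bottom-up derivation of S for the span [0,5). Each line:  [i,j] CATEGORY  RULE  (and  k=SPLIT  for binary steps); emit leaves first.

[0,5] S   <
  [0,2] N   <
    [0,1] "cat" : PP
    [1,2] "today" : N\PP
  [2,5] S\N   <
    [2,4] S   <
      [2,3] "idea" : S\NP
      [3,4] "slowly" : S\(S\NP)
    [4,5] "dog" : (S\N)\S

[0,1] PP  lex  "cat"
[1,2] N\PP  lex  "today"
[0,2] N  <  k=1
[2,3] S\NP  lex  "idea"
[3,4] S\(S\NP)  lex  "slowly"
[2,4] S  <  k=3
[4,5] (S\N)\S  lex  "dog"
[2,5] S\N  <  k=4
[0,5] S  <  k=2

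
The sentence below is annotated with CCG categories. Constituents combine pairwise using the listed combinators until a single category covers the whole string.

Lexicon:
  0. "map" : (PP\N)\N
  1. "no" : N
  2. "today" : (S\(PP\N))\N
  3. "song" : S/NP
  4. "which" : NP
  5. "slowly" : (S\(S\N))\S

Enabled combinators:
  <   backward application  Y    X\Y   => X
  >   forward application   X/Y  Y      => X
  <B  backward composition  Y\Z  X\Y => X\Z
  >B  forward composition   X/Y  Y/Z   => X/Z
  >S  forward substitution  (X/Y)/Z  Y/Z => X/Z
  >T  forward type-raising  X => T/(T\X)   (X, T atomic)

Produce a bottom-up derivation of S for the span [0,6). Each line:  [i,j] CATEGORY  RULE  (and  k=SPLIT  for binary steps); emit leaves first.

[0,1] (PP\N)\N  lex  "map"
[1,2] N  lex  "no"
[2,3] (S\(PP\N))\N  lex  "today"
[1,3] S\(PP\N)  <  k=2
[0,3] S\N  <B  k=1
[3,4] S/NP  lex  "song"
[4,5] NP  lex  "which"
[3,5] S  >  k=4
[5,6] (S\(S\N))\S  lex  "slowly"
[3,6] S\(S\N)  <  k=5
[0,6] S  <  k=3

[0,6] S   <
  [0,3] S\N   <B
    [0,1] "map" : (PP\N)\N
    [1,3] S\(PP\N)   <
      [1,2] "no" : N
      [2,3] "today" : (S\(PP\N))\N
  [3,6] S\(S\N)   <
    [3,5] S   >
      [3,4] "song" : S/NP
      [4,5] "which" : NP
    [5,6] "slowly" : (S\(S\N))\S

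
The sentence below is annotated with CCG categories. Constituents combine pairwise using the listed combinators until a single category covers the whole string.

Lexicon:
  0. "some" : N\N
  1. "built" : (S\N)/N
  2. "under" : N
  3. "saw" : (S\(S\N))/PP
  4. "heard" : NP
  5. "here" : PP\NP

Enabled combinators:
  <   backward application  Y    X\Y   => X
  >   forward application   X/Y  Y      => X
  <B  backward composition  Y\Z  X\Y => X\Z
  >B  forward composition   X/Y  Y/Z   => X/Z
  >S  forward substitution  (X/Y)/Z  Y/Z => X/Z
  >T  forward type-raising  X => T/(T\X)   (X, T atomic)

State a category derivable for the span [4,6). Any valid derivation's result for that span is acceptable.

PP

[0,6] S   <
  [0,3] S\N   <B
    [0,1] "some" : N\N
    [1,3] S\N   >
      [1,2] "built" : (S\N)/N
      [2,3] "under" : N
  [3,6] S\(S\N)   >
    [3,4] "saw" : (S\(S\N))/PP
    [4,6] PP   <
      [4,5] "heard" : NP
      [5,6] "here" : PP\NP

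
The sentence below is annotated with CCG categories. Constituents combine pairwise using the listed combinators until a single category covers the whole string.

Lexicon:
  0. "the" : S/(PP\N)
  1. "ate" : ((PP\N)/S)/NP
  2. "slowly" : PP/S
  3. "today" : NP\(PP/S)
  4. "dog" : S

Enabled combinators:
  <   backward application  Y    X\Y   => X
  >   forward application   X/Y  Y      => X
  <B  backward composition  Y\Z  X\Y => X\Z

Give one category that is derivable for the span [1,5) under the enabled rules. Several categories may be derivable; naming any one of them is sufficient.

[0,5] S   >
  [0,1] "the" : S/(PP\N)
  [1,5] PP\N   >
    [1,4] (PP\N)/S   >
      [1,2] "ate" : ((PP\N)/S)/NP
      [2,4] NP   <
        [2,3] "slowly" : PP/S
        [3,4] "today" : NP\(PP/S)
    [4,5] "dog" : S

PP\N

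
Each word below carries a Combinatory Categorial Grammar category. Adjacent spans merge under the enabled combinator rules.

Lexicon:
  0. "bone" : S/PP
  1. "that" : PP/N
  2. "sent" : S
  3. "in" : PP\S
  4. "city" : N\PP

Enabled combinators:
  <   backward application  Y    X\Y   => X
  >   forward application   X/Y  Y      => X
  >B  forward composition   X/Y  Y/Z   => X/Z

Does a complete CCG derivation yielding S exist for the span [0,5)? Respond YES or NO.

YES

[0,5] S   >
  [0,1] "bone" : S/PP
  [1,5] PP   >
    [1,2] "that" : PP/N
    [2,5] N   <
      [2,4] PP   <
        [2,3] "sent" : S
        [3,4] "in" : PP\S
      [4,5] "city" : N\PP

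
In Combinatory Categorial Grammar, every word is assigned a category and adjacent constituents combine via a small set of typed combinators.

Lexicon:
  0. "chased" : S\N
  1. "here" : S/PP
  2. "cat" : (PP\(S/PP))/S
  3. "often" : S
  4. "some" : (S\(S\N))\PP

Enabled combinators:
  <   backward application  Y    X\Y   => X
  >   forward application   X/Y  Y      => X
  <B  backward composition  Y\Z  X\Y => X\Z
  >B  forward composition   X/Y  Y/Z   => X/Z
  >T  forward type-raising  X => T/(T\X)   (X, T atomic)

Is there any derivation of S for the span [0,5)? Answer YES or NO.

[0,5] S   <
  [0,1] "chased" : S\N
  [1,5] S\(S\N)   <
    [1,4] PP   <
      [1,2] "here" : S/PP
      [2,4] PP\(S/PP)   >
        [2,3] "cat" : (PP\(S/PP))/S
        [3,4] "often" : S
    [4,5] "some" : (S\(S\N))\PP

YES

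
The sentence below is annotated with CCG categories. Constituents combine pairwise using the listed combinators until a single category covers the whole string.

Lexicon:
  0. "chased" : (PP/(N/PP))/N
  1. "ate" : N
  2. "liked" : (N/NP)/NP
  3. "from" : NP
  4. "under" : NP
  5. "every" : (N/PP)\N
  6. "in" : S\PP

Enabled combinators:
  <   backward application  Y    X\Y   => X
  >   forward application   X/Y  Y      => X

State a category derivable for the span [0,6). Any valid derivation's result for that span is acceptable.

[0,7] S   <
  [0,6] PP   >
    [0,2] PP/(N/PP)   >
      [0,1] "chased" : (PP/(N/PP))/N
      [1,2] "ate" : N
    [2,6] N/PP   <
      [2,5] N   >
        [2,4] N/NP   >
          [2,3] "liked" : (N/NP)/NP
          [3,4] "from" : NP
        [4,5] "under" : NP
      [5,6] "every" : (N/PP)\N
  [6,7] "in" : S\PP

PP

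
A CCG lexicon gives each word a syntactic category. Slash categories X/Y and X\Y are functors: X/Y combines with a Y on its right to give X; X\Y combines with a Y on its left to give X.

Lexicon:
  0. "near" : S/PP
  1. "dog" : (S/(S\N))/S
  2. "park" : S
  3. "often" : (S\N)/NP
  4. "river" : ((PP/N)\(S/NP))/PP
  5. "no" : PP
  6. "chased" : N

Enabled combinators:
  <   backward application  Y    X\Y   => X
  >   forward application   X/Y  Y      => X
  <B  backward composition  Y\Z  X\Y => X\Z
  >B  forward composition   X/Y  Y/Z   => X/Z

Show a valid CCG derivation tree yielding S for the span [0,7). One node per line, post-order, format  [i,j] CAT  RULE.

[0,7] S   >
  [0,1] "near" : S/PP
  [1,7] PP   >
    [1,6] PP/N   <
      [1,4] S/NP   >B
        [1,3] S/(S\N)   >
          [1,2] "dog" : (S/(S\N))/S
          [2,3] "park" : S
        [3,4] "often" : (S\N)/NP
      [4,6] (PP/N)\(S/NP)   >
        [4,5] "river" : ((PP/N)\(S/NP))/PP
        [5,6] "no" : PP
    [6,7] "chased" : N

[0,1] S/PP  lex  "near"
[1,2] (S/(S\N))/S  lex  "dog"
[2,3] S  lex  "park"
[1,3] S/(S\N)  >  k=2
[3,4] (S\N)/NP  lex  "often"
[1,4] S/NP  >B  k=3
[4,5] ((PP/N)\(S/NP))/PP  lex  "river"
[5,6] PP  lex  "no"
[4,6] (PP/N)\(S/NP)  >  k=5
[1,6] PP/N  <  k=4
[6,7] N  lex  "chased"
[1,7] PP  >  k=6
[0,7] S  >  k=1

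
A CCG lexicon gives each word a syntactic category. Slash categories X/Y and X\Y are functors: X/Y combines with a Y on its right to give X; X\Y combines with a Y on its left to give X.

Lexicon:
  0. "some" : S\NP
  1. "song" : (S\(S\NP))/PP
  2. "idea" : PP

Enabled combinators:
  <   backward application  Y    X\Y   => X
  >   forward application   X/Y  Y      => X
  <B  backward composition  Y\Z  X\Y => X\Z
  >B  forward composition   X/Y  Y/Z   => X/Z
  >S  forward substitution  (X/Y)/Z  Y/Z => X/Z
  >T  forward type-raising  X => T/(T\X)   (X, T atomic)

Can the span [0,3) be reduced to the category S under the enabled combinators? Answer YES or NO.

[0,3] S   <
  [0,1] "some" : S\NP
  [1,3] S\(S\NP)   >
    [1,2] "song" : (S\(S\NP))/PP
    [2,3] "idea" : PP

YES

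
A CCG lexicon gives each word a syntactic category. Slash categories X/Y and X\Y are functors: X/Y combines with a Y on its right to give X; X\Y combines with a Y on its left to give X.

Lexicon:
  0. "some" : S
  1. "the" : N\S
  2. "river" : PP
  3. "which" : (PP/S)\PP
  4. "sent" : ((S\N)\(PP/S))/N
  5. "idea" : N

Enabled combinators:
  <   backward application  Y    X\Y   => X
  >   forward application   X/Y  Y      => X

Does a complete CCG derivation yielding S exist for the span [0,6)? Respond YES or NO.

YES

[0,6] S   <
  [0,2] N   <
    [0,1] "some" : S
    [1,2] "the" : N\S
  [2,6] S\N   <
    [2,4] PP/S   <
      [2,3] "river" : PP
      [3,4] "which" : (PP/S)\PP
    [4,6] (S\N)\(PP/S)   >
      [4,5] "sent" : ((S\N)\(PP/S))/N
      [5,6] "idea" : N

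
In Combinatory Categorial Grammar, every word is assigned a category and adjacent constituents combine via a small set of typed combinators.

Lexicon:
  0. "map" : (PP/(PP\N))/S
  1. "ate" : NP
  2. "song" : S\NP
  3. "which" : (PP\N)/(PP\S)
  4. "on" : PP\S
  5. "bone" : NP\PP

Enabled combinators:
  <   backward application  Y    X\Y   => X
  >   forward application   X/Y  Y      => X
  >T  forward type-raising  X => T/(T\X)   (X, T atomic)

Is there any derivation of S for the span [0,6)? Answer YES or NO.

NO

(PP/(PP\N))/S NP S\NP (PP\N)/(PP\S) PP\S NP\PP
CKY chart[0,6] = {N/(N\NP), NP, NP/(NP\NP), PP/(PP\NP), S/(S\NP)}; S ∉ chart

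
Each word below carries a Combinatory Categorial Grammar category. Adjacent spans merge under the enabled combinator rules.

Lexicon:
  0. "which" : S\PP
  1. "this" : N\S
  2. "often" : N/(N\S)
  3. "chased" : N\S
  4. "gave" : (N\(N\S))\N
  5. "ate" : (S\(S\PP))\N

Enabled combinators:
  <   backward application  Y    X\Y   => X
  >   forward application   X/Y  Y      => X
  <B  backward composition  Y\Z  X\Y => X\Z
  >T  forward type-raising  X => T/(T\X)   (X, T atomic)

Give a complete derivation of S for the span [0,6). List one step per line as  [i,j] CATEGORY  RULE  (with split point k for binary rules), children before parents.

[0,6] S   <
  [0,1] "which" : S\PP
  [1,6] S\(S\PP)   <
    [1,5] N   <
      [1,2] "this" : N\S
      [2,5] N\(N\S)   <
        [2,4] N   >
          [2,3] "often" : N/(N\S)
          [3,4] "chased" : N\S
        [4,5] "gave" : (N\(N\S))\N
    [5,6] "ate" : (S\(S\PP))\N

[0,1] S\PP  lex  "which"
[1,2] N\S  lex  "this"
[2,3] N/(N\S)  lex  "often"
[3,4] N\S  lex  "chased"
[2,4] N  >  k=3
[4,5] (N\(N\S))\N  lex  "gave"
[2,5] N\(N\S)  <  k=4
[1,5] N  <  k=2
[5,6] (S\(S\PP))\N  lex  "ate"
[1,6] S\(S\PP)  <  k=5
[0,6] S  <  k=1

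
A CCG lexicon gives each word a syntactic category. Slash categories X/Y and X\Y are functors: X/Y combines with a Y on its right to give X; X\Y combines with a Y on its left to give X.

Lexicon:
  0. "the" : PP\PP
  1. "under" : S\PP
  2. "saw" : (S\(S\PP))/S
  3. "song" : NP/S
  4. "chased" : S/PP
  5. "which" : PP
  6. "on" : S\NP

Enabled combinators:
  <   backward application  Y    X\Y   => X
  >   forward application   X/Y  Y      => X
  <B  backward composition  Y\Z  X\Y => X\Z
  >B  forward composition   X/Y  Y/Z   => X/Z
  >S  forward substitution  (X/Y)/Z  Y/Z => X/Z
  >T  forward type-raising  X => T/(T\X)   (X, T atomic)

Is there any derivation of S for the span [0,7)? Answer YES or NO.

[0,7] S   <
  [0,2] S\PP   <B
    [0,1] "the" : PP\PP
    [1,2] "under" : S\PP
  [2,7] S\(S\PP)   >
    [2,3] "saw" : (S\(S\PP))/S
    [3,7] S   <
      [3,6] NP   >
        [3,4] "song" : NP/S
        [4,6] S   >
          [4,5] "chased" : S/PP
          [5,6] "which" : PP
      [6,7] "on" : S\NP

YES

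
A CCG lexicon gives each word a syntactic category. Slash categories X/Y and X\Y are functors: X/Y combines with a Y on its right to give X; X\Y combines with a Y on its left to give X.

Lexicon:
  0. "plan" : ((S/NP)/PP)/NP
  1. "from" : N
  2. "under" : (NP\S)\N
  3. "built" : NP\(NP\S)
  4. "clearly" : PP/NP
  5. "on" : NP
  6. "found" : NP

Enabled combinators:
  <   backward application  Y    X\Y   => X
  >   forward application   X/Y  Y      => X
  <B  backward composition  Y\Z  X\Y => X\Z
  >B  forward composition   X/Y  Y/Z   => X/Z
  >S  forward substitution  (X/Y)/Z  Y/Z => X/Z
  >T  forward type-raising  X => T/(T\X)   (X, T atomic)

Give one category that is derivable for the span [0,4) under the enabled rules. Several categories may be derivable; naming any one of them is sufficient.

[0,7] S   >
  [0,6] S/NP   >
    [0,4] (S/NP)/PP   >
      [0,1] "plan" : ((S/NP)/PP)/NP
      [1,4] NP   <
        [1,3] NP\S   <
          [1,2] "from" : N
          [2,3] "under" : (NP\S)\N
        [3,4] "built" : NP\(NP\S)
    [4,6] PP   >
      [4,5] "clearly" : PP/NP
      [5,6] "on" : NP
  [6,7] "found" : NP

(S/NP)/PP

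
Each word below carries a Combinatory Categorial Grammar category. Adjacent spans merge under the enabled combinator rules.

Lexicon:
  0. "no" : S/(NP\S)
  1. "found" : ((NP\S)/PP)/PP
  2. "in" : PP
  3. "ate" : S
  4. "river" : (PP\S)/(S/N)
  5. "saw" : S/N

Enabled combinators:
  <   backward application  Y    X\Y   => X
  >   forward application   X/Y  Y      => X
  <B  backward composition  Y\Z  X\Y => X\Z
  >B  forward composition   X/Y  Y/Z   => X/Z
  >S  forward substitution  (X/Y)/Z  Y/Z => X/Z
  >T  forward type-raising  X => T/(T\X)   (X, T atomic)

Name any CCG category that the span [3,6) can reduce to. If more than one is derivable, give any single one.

PP

[0,6] S   >
  [0,1] "no" : S/(NP\S)
  [1,6] NP\S   >
    [1,3] (NP\S)/PP   >
      [1,2] "found" : ((NP\S)/PP)/PP
      [2,3] "in" : PP
    [3,6] PP   >
      [3,4] PP/(PP\S)   >T
        [3,4] "ate" : S
      [4,6] PP\S   >
        [4,5] "river" : (PP\S)/(S/N)
        [5,6] "saw" : S/N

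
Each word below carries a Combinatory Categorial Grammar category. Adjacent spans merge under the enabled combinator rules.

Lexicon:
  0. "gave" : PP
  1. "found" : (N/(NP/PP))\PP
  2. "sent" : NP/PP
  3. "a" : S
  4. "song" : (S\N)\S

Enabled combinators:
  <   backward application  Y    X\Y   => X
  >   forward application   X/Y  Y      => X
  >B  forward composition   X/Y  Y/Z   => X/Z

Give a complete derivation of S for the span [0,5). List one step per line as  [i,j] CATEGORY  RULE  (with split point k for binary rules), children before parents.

[0,5] S   <
  [0,3] N   >
    [0,2] N/(NP/PP)   <
      [0,1] "gave" : PP
      [1,2] "found" : (N/(NP/PP))\PP
    [2,3] "sent" : NP/PP
  [3,5] S\N   <
    [3,4] "a" : S
    [4,5] "song" : (S\N)\S

[0,1] PP  lex  "gave"
[1,2] (N/(NP/PP))\PP  lex  "found"
[0,2] N/(NP/PP)  <  k=1
[2,3] NP/PP  lex  "sent"
[0,3] N  >  k=2
[3,4] S  lex  "a"
[4,5] (S\N)\S  lex  "song"
[3,5] S\N  <  k=4
[0,5] S  <  k=3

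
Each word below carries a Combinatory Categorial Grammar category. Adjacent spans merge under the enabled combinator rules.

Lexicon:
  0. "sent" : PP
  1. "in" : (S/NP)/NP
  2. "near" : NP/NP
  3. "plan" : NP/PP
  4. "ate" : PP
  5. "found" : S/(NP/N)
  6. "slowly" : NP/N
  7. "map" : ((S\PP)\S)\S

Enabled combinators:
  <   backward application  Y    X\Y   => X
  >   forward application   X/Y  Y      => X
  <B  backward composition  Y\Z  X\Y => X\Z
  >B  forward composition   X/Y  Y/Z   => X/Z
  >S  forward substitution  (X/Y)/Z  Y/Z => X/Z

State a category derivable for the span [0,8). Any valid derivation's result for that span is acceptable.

[0,8] S   <
  [0,1] "sent" : PP
  [1,8] S\PP   <
    [1,5] S   >
      [1,3] S/NP   >S
        [1,2] "in" : (S/NP)/NP
        [2,3] "near" : NP/NP
      [3,5] NP   >
        [3,4] "plan" : NP/PP
        [4,5] "ate" : PP
    [5,8] (S\PP)\S   <
      [5,7] S   >
        [5,6] "found" : S/(NP/N)
        [6,7] "slowly" : NP/N
      [7,8] "map" : ((S\PP)\S)\S

S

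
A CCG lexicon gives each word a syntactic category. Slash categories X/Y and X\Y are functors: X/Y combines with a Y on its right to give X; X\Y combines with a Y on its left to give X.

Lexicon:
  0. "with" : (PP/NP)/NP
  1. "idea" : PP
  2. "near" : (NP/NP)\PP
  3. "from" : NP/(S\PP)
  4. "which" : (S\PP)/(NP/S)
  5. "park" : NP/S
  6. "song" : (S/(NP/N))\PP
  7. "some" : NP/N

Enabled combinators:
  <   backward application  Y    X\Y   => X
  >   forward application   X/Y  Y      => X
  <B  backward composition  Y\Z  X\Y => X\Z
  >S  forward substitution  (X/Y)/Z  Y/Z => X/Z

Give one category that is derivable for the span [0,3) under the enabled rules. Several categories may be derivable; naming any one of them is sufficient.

PP/NP

[0,8] S   >
  [0,7] S/(NP/N)   <
    [0,6] PP   >
      [0,3] PP/NP   >S
        [0,1] "with" : (PP/NP)/NP
        [1,3] NP/NP   <
          [1,2] "idea" : PP
          [2,3] "near" : (NP/NP)\PP
      [3,6] NP   >
        [3,4] "from" : NP/(S\PP)
        [4,6] S\PP   >
          [4,5] "which" : (S\PP)/(NP/S)
          [5,6] "park" : NP/S
    [6,7] "song" : (S/(NP/N))\PP
  [7,8] "some" : NP/N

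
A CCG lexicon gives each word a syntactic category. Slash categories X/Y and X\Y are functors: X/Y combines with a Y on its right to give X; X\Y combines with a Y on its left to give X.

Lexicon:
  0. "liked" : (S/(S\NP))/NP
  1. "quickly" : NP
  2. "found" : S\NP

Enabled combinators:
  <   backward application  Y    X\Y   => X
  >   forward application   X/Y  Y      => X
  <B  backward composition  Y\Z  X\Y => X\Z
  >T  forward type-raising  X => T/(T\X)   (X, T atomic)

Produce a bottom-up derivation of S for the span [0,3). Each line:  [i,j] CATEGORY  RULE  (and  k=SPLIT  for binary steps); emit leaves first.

[0,3] S   >
  [0,2] S/(S\NP)   >
    [0,1] "liked" : (S/(S\NP))/NP
    [1,2] "quickly" : NP
  [2,3] "found" : S\NP

[0,1] (S/(S\NP))/NP  lex  "liked"
[1,2] NP  lex  "quickly"
[0,2] S/(S\NP)  >  k=1
[2,3] S\NP  lex  "found"
[0,3] S  >  k=2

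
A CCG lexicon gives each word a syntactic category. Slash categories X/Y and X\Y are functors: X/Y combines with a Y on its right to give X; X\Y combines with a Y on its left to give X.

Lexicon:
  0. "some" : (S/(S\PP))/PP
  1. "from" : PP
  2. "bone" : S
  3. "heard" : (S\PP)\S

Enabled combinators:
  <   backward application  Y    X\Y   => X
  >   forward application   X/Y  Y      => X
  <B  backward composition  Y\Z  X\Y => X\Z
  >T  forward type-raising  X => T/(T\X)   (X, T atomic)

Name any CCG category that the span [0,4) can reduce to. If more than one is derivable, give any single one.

S

[0,4] S   >
  [0,2] S/(S\PP)   >
    [0,1] "some" : (S/(S\PP))/PP
    [1,2] "from" : PP
  [2,4] S\PP   <
    [2,3] "bone" : S
    [3,4] "heard" : (S\PP)\S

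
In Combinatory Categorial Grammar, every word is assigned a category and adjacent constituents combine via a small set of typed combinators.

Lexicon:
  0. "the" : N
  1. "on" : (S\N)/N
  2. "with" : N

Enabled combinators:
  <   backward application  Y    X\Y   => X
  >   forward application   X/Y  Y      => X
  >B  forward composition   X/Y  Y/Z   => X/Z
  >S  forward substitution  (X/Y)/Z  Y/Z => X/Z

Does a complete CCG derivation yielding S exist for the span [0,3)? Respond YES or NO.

[0,3] S   <
  [0,1] "the" : N
  [1,3] S\N   >
    [1,2] "on" : (S\N)/N
    [2,3] "with" : N

YES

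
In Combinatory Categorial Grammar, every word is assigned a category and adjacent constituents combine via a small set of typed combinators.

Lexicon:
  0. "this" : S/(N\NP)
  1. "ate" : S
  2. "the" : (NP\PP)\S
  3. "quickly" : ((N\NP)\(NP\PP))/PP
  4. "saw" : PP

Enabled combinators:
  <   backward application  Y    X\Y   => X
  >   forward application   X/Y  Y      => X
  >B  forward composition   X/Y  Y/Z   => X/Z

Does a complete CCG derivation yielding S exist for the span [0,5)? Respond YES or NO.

[0,5] S   >
  [0,1] "this" : S/(N\NP)
  [1,5] N\NP   <
    [1,3] NP\PP   <
      [1,2] "ate" : S
      [2,3] "the" : (NP\PP)\S
    [3,5] (N\NP)\(NP\PP)   >
      [3,4] "quickly" : ((N\NP)\(NP\PP))/PP
      [4,5] "saw" : PP

YES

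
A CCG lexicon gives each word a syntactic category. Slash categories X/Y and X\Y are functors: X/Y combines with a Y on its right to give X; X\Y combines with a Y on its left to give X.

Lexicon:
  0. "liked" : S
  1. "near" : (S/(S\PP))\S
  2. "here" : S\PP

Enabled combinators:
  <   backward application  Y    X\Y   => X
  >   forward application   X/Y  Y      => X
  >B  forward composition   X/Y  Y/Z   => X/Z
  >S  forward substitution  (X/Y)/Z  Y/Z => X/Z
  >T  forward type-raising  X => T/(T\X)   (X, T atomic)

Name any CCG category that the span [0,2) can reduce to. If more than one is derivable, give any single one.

S/(S\PP)

[0,3] S   >
  [0,2] S/(S\PP)   <
    [0,1] "liked" : S
    [1,2] "near" : (S/(S\PP))\S
  [2,3] "here" : S\PP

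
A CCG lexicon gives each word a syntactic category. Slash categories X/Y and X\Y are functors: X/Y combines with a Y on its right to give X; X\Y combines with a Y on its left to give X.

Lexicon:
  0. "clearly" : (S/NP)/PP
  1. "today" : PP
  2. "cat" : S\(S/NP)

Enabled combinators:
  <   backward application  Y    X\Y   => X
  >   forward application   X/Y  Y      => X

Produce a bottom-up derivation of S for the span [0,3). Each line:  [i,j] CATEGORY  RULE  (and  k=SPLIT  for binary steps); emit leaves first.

[0,1] (S/NP)/PP  lex  "clearly"
[1,2] PP  lex  "today"
[0,2] S/NP  >  k=1
[2,3] S\(S/NP)  lex  "cat"
[0,3] S  <  k=2

[0,3] S   <
  [0,2] S/NP   >
    [0,1] "clearly" : (S/NP)/PP
    [1,2] "today" : PP
  [2,3] "cat" : S\(S/NP)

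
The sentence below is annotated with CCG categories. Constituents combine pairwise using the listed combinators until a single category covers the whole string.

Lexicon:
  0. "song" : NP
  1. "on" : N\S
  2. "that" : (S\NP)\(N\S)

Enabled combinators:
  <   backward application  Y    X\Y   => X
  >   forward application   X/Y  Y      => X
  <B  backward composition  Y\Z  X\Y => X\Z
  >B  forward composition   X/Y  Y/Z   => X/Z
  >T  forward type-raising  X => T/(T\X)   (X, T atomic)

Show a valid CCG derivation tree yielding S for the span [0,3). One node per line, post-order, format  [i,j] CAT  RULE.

[0,1] NP  lex  "song"
[0,1] S/(S\NP)  >T
[1,2] N\S  lex  "on"
[2,3] (S\NP)\(N\S)  lex  "that"
[1,3] S\NP  <  k=2
[0,3] S  >  k=1

[0,3] S   >
  [0,1] S/(S\NP)   >T
    [0,1] "song" : NP
  [1,3] S\NP   <
    [1,2] "on" : N\S
    [2,3] "that" : (S\NP)\(N\S)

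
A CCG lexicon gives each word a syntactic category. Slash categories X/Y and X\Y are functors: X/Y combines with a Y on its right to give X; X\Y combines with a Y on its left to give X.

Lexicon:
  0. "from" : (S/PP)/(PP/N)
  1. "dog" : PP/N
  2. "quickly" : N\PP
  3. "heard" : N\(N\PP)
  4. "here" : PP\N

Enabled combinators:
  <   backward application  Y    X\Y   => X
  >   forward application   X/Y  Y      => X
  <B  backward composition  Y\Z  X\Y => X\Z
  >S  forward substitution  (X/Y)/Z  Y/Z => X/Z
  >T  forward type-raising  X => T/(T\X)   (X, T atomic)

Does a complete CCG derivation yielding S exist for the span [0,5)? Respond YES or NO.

YES

[0,5] S   >
  [0,2] S/PP   >
    [0,1] "from" : (S/PP)/(PP/N)
    [1,2] "dog" : PP/N
  [2,5] PP   <
    [2,4] N   <
      [2,3] "quickly" : N\PP
      [3,4] "heard" : N\(N\PP)
    [4,5] "here" : PP\N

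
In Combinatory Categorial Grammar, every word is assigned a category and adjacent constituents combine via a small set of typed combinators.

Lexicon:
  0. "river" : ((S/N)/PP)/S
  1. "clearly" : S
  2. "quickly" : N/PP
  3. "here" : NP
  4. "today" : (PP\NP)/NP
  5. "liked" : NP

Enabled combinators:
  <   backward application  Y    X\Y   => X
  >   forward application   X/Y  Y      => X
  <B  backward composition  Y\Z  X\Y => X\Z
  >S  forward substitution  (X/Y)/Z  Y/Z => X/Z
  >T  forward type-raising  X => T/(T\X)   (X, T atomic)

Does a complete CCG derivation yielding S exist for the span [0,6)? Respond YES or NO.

YES

[0,6] S   >
  [0,3] S/PP   >S
    [0,2] (S/N)/PP   >
      [0,1] "river" : ((S/N)/PP)/S
      [1,2] "clearly" : S
    [2,3] "quickly" : N/PP
  [3,6] PP   >
    [3,4] PP/(PP\NP)   >T
      [3,4] "here" : NP
    [4,6] PP\NP   >
      [4,5] "today" : (PP\NP)/NP
      [5,6] "liked" : NP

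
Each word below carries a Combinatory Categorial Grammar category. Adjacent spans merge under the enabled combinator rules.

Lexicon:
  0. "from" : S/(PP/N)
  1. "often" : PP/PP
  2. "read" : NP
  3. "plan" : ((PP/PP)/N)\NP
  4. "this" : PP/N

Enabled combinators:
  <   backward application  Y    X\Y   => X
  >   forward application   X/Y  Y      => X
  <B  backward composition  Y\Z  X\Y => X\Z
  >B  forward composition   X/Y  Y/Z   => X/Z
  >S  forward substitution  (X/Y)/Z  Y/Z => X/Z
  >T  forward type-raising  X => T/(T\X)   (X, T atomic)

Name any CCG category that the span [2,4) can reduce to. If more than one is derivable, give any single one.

(PP/PP)/N

[0,5] S   >
  [0,1] "from" : S/(PP/N)
  [1,5] PP/N   >B
    [1,2] "often" : PP/PP
    [2,5] PP/N   >S
      [2,4] (PP/PP)/N   <
        [2,3] "read" : NP
        [3,4] "plan" : ((PP/PP)/N)\NP
      [4,5] "this" : PP/N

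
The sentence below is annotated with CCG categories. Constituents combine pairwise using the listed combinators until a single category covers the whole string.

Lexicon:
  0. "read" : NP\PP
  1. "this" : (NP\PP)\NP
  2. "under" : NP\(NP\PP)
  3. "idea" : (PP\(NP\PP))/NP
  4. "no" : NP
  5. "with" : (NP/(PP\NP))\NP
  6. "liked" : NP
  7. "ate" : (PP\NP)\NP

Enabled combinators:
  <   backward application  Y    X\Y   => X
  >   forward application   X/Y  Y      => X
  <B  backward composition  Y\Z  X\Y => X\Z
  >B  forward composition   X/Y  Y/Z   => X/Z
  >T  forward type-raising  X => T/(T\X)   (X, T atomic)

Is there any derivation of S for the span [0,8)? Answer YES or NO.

NP\PP (NP\PP)\NP NP\(NP\PP) (PP\(NP\PP))/NP NP (NP/(PP\NP))\NP NP (PP\NP)\NP
CKY chart[0,8] = {N/(N\PP), NP/(NP\PP), PP, PP/(PP\PP), S/(S\PP)}; S ∉ chart

NO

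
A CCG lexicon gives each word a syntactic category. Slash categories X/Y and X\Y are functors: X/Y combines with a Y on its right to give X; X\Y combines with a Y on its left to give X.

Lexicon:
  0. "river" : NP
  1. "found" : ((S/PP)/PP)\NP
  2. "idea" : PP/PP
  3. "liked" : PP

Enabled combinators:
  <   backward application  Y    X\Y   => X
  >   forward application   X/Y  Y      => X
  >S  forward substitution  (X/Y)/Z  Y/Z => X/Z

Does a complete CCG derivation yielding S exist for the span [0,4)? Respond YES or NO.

[0,4] S   >
  [0,3] S/PP   >S
    [0,2] (S/PP)/PP   <
      [0,1] "river" : NP
      [1,2] "found" : ((S/PP)/PP)\NP
    [2,3] "idea" : PP/PP
  [3,4] "liked" : PP

YES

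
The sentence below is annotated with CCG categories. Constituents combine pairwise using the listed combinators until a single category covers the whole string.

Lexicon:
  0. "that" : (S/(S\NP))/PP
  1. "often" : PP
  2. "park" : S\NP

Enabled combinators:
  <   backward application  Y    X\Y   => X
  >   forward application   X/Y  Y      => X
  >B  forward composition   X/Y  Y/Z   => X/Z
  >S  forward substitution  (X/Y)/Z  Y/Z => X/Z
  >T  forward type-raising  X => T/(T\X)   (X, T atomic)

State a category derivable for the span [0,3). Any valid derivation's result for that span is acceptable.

[0,3] S   >
  [0,2] S/(S\NP)   >
    [0,1] "that" : (S/(S\NP))/PP
    [1,2] "often" : PP
  [2,3] "park" : S\NP

S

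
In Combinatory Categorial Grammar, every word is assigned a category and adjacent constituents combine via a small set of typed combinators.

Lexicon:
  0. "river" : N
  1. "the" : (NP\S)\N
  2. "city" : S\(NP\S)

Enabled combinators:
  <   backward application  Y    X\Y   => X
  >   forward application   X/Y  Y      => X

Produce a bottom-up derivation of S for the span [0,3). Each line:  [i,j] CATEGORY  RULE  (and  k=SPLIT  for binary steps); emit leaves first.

[0,3] S   <
  [0,2] NP\S   <
    [0,1] "river" : N
    [1,2] "the" : (NP\S)\N
  [2,3] "city" : S\(NP\S)

[0,1] N  lex  "river"
[1,2] (NP\S)\N  lex  "the"
[0,2] NP\S  <  k=1
[2,3] S\(NP\S)  lex  "city"
[0,3] S  <  k=2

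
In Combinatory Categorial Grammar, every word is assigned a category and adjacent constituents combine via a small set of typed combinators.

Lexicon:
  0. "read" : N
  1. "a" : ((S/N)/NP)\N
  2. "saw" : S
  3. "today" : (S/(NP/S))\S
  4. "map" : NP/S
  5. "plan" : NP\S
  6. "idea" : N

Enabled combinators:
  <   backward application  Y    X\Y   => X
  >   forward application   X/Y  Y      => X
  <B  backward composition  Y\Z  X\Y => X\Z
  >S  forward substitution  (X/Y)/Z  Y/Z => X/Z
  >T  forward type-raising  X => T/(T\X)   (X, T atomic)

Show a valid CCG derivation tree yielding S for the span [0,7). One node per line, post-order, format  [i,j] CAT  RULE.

[0,7] S   >
  [0,6] S/N   >
    [0,2] (S/N)/NP   <
      [0,1] "read" : N
      [1,2] "a" : ((S/N)/NP)\N
    [2,6] NP   <
      [2,5] S   >
        [2,4] S/(NP/S)   <
          [2,3] "saw" : S
          [3,4] "today" : (S/(NP/S))\S
        [4,5] "map" : NP/S
      [5,6] "plan" : NP\S
  [6,7] "idea" : N

[0,1] N  lex  "read"
[1,2] ((S/N)/NP)\N  lex  "a"
[0,2] (S/N)/NP  <  k=1
[2,3] S  lex  "saw"
[3,4] (S/(NP/S))\S  lex  "today"
[2,4] S/(NP/S)  <  k=3
[4,5] NP/S  lex  "map"
[2,5] S  >  k=4
[5,6] NP\S  lex  "plan"
[2,6] NP  <  k=5
[0,6] S/N  >  k=2
[6,7] N  lex  "idea"
[0,7] S  >  k=6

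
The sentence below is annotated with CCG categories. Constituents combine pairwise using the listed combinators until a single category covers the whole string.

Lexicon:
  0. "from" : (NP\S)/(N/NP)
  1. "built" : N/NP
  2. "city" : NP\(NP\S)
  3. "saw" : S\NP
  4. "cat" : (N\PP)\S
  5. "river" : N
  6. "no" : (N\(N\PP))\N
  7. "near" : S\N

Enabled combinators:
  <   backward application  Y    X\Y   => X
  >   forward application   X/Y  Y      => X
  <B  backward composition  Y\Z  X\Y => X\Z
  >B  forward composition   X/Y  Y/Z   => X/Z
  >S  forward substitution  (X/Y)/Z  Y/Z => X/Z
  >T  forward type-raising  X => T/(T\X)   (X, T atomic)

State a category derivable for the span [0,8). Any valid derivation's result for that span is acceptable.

S

[0,8] S   <
  [0,7] N   <
    [0,5] N\PP   <
      [0,4] S   <
        [0,3] NP   <
          [0,2] NP\S   >
            [0,1] "from" : (NP\S)/(N/NP)
            [1,2] "built" : N/NP
          [2,3] "city" : NP\(NP\S)
        [3,4] "saw" : S\NP
      [4,5] "cat" : (N\PP)\S
    [5,7] N\(N\PP)   <
      [5,6] "river" : N
      [6,7] "no" : (N\(N\PP))\N
  [7,8] "near" : S\N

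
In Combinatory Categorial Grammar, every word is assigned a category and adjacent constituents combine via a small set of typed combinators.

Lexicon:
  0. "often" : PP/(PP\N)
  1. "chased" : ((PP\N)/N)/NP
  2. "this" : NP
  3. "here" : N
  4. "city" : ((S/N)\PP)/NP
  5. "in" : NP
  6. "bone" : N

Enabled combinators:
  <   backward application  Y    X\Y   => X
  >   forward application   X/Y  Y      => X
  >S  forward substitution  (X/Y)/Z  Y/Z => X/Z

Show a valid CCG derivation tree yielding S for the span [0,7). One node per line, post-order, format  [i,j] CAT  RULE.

[0,1] PP/(PP\N)  lex  "often"
[1,2] ((PP\N)/N)/NP  lex  "chased"
[2,3] NP  lex  "this"
[1,3] (PP\N)/N  >  k=2
[3,4] N  lex  "here"
[1,4] PP\N  >  k=3
[0,4] PP  >  k=1
[4,5] ((S/N)\PP)/NP  lex  "city"
[5,6] NP  lex  "in"
[4,6] (S/N)\PP  >  k=5
[0,6] S/N  <  k=4
[6,7] N  lex  "bone"
[0,7] S  >  k=6

[0,7] S   >
  [0,6] S/N   <
    [0,4] PP   >
      [0,1] "often" : PP/(PP\N)
      [1,4] PP\N   >
        [1,3] (PP\N)/N   >
          [1,2] "chased" : ((PP\N)/N)/NP
          [2,3] "this" : NP
        [3,4] "here" : N
    [4,6] (S/N)\PP   >
      [4,5] "city" : ((S/N)\PP)/NP
      [5,6] "in" : NP
  [6,7] "bone" : N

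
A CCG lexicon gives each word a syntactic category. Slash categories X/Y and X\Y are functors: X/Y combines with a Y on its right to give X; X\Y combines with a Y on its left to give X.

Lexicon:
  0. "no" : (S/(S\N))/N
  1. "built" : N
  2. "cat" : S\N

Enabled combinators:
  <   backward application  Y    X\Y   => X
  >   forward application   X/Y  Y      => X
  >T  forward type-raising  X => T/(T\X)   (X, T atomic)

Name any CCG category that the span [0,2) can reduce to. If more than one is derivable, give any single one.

S/(S\N)

[0,3] S   >
  [0,2] S/(S\N)   >
    [0,1] "no" : (S/(S\N))/N
    [1,2] "built" : N
  [2,3] "cat" : S\N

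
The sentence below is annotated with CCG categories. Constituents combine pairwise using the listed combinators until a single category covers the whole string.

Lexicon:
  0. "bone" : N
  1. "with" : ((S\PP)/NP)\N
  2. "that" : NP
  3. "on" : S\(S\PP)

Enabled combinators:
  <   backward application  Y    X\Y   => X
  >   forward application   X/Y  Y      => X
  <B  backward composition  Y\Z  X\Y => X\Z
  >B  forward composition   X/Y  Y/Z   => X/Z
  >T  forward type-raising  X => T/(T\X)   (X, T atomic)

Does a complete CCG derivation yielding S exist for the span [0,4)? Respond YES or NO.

[0,4] S   <
  [0,3] S\PP   >
    [0,2] (S\PP)/NP   <
      [0,1] "bone" : N
      [1,2] "with" : ((S\PP)/NP)\N
    [2,3] "that" : NP
  [3,4] "on" : S\(S\PP)

YES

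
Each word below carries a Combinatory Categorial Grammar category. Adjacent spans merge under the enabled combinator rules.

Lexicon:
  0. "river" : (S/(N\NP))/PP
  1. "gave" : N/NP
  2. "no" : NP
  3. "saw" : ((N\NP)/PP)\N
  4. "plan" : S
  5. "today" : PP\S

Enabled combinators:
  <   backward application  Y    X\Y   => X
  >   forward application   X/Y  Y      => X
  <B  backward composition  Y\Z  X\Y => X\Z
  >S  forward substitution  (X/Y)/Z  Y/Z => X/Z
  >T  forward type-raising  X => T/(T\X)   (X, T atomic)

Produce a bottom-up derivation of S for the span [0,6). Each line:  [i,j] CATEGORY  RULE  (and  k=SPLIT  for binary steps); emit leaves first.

[0,1] (S/(N\NP))/PP  lex  "river"
[1,2] N/NP  lex  "gave"
[2,3] NP  lex  "no"
[1,3] N  >  k=2
[3,4] ((N\NP)/PP)\N  lex  "saw"
[1,4] (N\NP)/PP  <  k=3
[0,4] S/PP  >S  k=1
[4,5] S  lex  "plan"
[4,5] PP/(PP\S)  >T
[5,6] PP\S  lex  "today"
[4,6] PP  >  k=5
[0,6] S  >  k=4

[0,6] S   >
  [0,4] S/PP   >S
    [0,1] "river" : (S/(N\NP))/PP
    [1,4] (N\NP)/PP   <
      [1,3] N   >
        [1,2] "gave" : N/NP
        [2,3] "no" : NP
      [3,4] "saw" : ((N\NP)/PP)\N
  [4,6] PP   >
    [4,5] PP/(PP\S)   >T
      [4,5] "plan" : S
    [5,6] "today" : PP\S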